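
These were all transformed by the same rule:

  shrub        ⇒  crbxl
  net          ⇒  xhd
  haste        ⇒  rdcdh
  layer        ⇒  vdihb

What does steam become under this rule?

cdhdw

The shift depends on letter class: consonant s→c is +10, but vowel u→x is +3. Vowels shift forward by 3 and consonants shift forward by 10.
On steam: s(cons)+10=c, t(cons)+10=d, e(vowel)+3=h, a(vowel)+3=d, m(cons)+10=w.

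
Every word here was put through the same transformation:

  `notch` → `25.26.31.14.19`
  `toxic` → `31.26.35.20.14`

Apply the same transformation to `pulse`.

27.32.23.30.16

Letters become their 1-based position plus 11 (so a→12, b→13, …).
For pulse: p=16→27, u=21→32, l=12→23, s=19→30, e=5→16.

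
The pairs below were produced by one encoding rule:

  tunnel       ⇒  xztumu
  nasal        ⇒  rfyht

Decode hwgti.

Each letter shifts forward by (position + 4), i.e. 4, 5, 6, … — the shift grows by one for each successive letter.
Reversing it on hwgti: h−4=d, w−5=r, g−6=a, t−7=m, i−8=a.

drama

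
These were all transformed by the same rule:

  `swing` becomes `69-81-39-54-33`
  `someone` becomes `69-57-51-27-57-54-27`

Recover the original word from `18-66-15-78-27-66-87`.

bravery

s(#19)→69 and w(#23)→81: differences scale by 3, so n = 3·pos + 12. The formula is n = 3×(alphabet index, a=1) + 12.
Undoing it on 18-66-15-78-27-66-87: 18→(18−12)÷3=2=b, 66→(66−12)÷3=18=r, 15→(15−12)÷3=1=a, 78→(78−12)÷3=22=v, 27→(27−12)÷3=5=e, 66→(66−12)÷3=18=r, 87→(87−12)÷3=25=y.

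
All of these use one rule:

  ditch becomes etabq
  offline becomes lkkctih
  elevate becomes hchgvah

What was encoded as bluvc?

d(3)→e(4) and i(8)→t(19) fit y≡3x+21 (mod 26); the inverse of 3 mod 26 is 9. This is an affine cipher: with a=0,…,z=25, each position x becomes (3x+21) mod 26.
Reversing it on bluvc: b(1)→9·(1−21)≡2=c; l(11)→9·(11−21)≡14=o; u(20)→9·(20−21)≡17=r; v(21)→9·(21−21)≡0=a; c(2)→9·(2−21)≡11=l (all mod 26).

coral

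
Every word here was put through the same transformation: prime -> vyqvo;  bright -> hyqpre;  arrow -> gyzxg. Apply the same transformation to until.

aubrv

Letter i (0-indexed) is shifted by i+6, so successive shifts are 6, 7, 8, ….
For until: u+6=a, n+7=u, t+8=b, i+9=r, l+10=v.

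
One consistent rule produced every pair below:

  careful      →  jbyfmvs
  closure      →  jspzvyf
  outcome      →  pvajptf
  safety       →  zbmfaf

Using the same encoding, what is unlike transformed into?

vusjrf

The shift depends on letter class: consonant c→j is +7, but vowel a→b is +1. The rule splits by letter class: vowels +1, consonants +7.
For unlike: u(vowel)+1=v, n(cons)+7=u, l(cons)+7=s, i(vowel)+1=j, k(cons)+7=r, e(vowel)+1=f.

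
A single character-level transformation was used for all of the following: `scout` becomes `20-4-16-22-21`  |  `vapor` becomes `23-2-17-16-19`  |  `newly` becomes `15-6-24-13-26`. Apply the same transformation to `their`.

21-9-6-10-19

The number is (letter's place in the alphabet, a=1) + 1.
On their: t=20→21, h=8→9, e=5→6, i=9→10, r=18→19.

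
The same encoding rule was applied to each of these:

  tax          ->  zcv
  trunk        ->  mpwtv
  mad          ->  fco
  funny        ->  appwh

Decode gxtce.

carve

Read the word backwards and shift each letter +2.
Reversing it on gxtce: shift back: g−2=e, x−2=v, t−2=r, c−2=a, e−2=c → evrac; then reverse → carve.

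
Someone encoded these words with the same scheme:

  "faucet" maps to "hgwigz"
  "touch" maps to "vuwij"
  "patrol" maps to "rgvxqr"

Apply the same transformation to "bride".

The shifts repeat in a cycle of length 2: positions 0,1,… shift by +2, +6, then the pattern repeats.
For bride: b+2=d, r+6=x, i+2=k, d+6=j, e+2=g.

dxkjg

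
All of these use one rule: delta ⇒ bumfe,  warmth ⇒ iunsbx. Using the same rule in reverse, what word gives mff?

The word is reversed, then every letter is shifted forward by 1.
Reversing it on mff: shift back: m−1=l, f−1=e, f−1=e → lee; then reverse → eel.

eel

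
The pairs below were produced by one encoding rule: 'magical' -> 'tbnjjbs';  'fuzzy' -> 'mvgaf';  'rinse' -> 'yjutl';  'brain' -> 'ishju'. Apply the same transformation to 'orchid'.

It's a Vigenère-style cipher with numeric key [7,1]: position i shifts by key[i mod 2].
On orchid: o+7=v, r+1=s, c+7=j, h+1=i, i+7=p, d+1=e.

vsjipe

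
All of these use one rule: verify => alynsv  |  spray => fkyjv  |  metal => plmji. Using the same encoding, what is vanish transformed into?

v(21)→a(0) and e(4)→l(11) fit y≡7x+9 (mod 26); the inverse of 7 mod 26 is 15. Treating letters as 0–25, the rule is x ↦ 7x + 9 (mod 26).
For vanish: v(21)→7·21+9≡0=a; a(0)→7·0+9≡9=j; n(13)→7·13+9≡22=w; i(8)→7·8+9≡13=n; s(18)→7·18+9≡5=f; h(7)→7·7+9≡6=g (all mod 26).

ajwnfg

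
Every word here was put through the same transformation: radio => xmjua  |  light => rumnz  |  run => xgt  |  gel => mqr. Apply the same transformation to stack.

The shift depends on letter class: consonant r→x is +6, but vowel a→m is +12. Two shifts are in play — +12 for a/e/i/o/u, +6 for every other letter.
Applying it to stack: s(cons)+6=y, t(cons)+6=z, a(vowel)+12=m, c(cons)+6=i, k(cons)+6=q.

yzmiq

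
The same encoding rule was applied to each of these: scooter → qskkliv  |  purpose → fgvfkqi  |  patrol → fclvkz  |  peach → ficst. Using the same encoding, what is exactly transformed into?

ircslzm

s(18)→q(16) and c(2)→s(18) fit y≡21x+2 (mod 26); the inverse of 21 mod 26 is 5. Each letter's alphabet position (a=0..z=25) is mapped through 21·x+2 mod 26 — an affine cipher.
On exactly: e(4)→21·4+2≡8=i; x(23)→21·23+2≡17=r; a(0)→21·0+2≡2=c; c(2)→21·2+2≡18=s; t(19)→21·19+2≡11=l; l(11)→21·11+2≡25=z; y(24)→21·24+2≡12=m (all mod 26).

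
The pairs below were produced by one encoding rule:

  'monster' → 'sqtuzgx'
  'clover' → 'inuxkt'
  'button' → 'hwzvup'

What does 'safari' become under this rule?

yclcxk

A repeating key of period 2 is used — shifts +6, +2 over and over.
For safari: s+6=y, a+2=c, f+6=l, a+2=c, r+6=x, i+2=k.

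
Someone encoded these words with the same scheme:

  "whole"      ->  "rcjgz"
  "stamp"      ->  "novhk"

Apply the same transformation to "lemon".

Compare letters: w→r is +21, h→c is +21, o→j is +21 — a constant shift. Each letter is shifted forward by 21 in the alphabet (a Caesar shift of +21).
Applying it to lemon: l+21=g, e+21=z, m+21=h, o+21=j, n+21=i.

gzhji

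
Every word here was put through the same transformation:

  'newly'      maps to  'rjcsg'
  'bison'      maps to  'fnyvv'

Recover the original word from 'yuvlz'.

In newly: n→r is +4, e→j is +5, w→c is +6, l→s is +7 — the shift increases by 1 each position. Each letter shifts forward by (position + 4), i.e. 4, 5, 6, … — the shift grows by one for each successive letter.
Decoding yuvlz: y−4=u, u−5=p, v−6=p, l−7=e, z−8=r.

upper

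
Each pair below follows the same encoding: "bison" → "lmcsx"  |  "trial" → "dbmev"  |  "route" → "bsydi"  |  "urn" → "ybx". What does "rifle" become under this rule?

bmpvi

Two shifts are in play — +4 for a/e/i/o/u, +10 for every other letter.
Applying it to rifle: r(cons)+10=b, i(vowel)+4=m, f(cons)+10=p, l(cons)+10=v, e(vowel)+4=i.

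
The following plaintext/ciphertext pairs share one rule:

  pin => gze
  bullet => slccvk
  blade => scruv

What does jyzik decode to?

shirt

Compare letters: p→g is +17, i→z is +17, n→e is +17 — a constant shift. Each letter is shifted forward by 17 in the alphabet (a Caesar shift of +17).
Decoding jyzik: j−17=s, y−17=h, z−17=i, i−17=r, k−17=t.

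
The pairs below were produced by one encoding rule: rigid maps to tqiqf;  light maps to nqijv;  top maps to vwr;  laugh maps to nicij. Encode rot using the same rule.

twv

Two shifts are in play — +8 for a/e/i/o/u, +2 for every other letter.
Applying it to rot: r(cons)+2=t, o(vowel)+8=w, t(cons)+2=v.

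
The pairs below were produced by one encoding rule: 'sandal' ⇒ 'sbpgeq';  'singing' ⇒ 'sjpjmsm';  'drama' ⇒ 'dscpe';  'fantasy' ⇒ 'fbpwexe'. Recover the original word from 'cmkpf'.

In sandal: s→s is +0, a→b is +1, n→p is +2, d→g is +3 — the shift increases by 1 each position. The shift increases by 1 at each position, starting from +0: 0, 1, 2, ….
Undoing it on cmkpf: c−0=c, m−1=l, k−2=i, p−3=m, f−4=b.

climb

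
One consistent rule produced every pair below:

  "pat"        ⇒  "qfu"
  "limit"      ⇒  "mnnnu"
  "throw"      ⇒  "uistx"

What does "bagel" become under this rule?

The shift depends on letter class: consonant p→q is +1, but vowel a→f is +5. The rule splits by letter class: vowels +5, consonants +1.
Applying it to bagel: b(cons)+1=c, a(vowel)+5=f, g(cons)+1=h, e(vowel)+5=j, l(cons)+1=m.

cfhjm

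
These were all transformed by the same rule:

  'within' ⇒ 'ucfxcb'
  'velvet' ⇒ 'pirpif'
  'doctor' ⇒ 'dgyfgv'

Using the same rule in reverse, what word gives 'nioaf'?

Each letter's alphabet position (a=0..z=25) is mapped through 5·x+14 mod 26 — an affine cipher.
Decoding nioaf: n(13)→21·(13−14)≡5=f; i(8)→21·(8−14)≡4=e; o(14)→21·(14−14)≡0=a; a(0)→21·(0−14)≡18=s; f(5)→21·(5−14)≡19=t (all mod 26).

feast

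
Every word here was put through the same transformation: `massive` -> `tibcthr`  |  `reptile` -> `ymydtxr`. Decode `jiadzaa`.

cartoon

In massive: m→t is +7, a→i is +8, s→b is +9, s→c is +10 — the shift increases by 1 each position. Letter i (0-indexed) is shifted by i+7, so successive shifts are 7, 8, 9, ….
Reversing it on jiadzaa: j−7=c, i−8=a, a−9=r, d−10=t, z−11=o, a−12=o, a−13=n.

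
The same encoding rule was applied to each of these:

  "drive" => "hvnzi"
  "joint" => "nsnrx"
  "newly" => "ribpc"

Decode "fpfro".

It's a Vigenère-style cipher with numeric key [4,4,5]: position i shifts by key[i mod 3].
Reversing it on fpfro: f−4=b, p−4=l, f−5=a, r−4=n, o−4=k.

blank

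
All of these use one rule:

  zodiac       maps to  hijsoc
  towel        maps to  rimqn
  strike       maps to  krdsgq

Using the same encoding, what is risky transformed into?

z(25)→h(7) and o(14)→i(8) fit y≡7x+14 (mod 26); the inverse of 7 mod 26 is 15. This is an affine cipher: with a=0,…,z=25, each position x becomes (7x+14) mod 26.
On risky: r(17)→7·17+14≡3=d; i(8)→7·8+14≡18=s; s(18)→7·18+14≡10=k; k(10)→7·10+14≡6=g; y(24)→7·24+14≡0=a (all mod 26).

dskga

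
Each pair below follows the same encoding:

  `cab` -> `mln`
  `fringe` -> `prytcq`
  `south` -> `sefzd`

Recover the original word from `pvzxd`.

smoke

Read the word backwards and shift each letter +11.
Reversing it on pvzxd: shift back: p−11=e, v−11=k, z−11=o, x−11=m, d−11=s → ekoms; then reverse → smoke.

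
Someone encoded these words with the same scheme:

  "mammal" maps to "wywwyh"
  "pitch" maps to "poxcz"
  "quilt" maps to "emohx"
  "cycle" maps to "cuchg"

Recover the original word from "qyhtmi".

m(12)→w(22) and a(0)→y(24) fit y≡15x+24 (mod 26); the inverse of 15 mod 26 is 7. Each letter's alphabet position (a=0..z=25) is mapped through 15·x+24 mod 26 — an affine cipher.
Reversing it on qyhtmi: q(16)→7·(16−24)≡22=w; y(24)→7·(24−24)≡0=a; h(7)→7·(7−24)≡11=l; t(19)→7·(19−24)≡17=r; m(12)→7·(12−24)≡20=u; i(8)→7·(8−24)≡18=s (all mod 26).

walrus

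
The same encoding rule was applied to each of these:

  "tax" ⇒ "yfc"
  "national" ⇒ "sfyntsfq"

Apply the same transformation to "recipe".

wjhnuj

It's a constant shift of +5 (ROT5).
On recipe: r+5=w, e+5=j, c+5=h, i+5=n, p+5=u, e+5=j.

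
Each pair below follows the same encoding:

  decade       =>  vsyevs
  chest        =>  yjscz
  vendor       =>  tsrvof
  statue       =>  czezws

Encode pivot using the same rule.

d(3)→v(21) and e(4)→s(18) fit y≡23x+4 (mod 26); the inverse of 23 mod 26 is 17. This is an affine cipher: with a=0,…,z=25, each position x becomes (23x+4) mod 26.
On pivot: p(15)→23·15+4≡11=l; i(8)→23·8+4≡6=g; v(21)→23·21+4≡19=t; o(14)→23·14+4≡14=o; t(19)→23·19+4≡25=z (all mod 26).

lgtoz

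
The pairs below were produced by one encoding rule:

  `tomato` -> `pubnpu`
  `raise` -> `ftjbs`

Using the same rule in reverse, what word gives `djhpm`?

The output letters match the input read backwards, each shifted +1: tomato reversed is otamot. Read the word backwards and shift each letter +1.
Reversing it on djhpm: shift back: d−1=c, j−1=i, h−1=g, p−1=o, m−1=l → cigol; then reverse → logic.

logic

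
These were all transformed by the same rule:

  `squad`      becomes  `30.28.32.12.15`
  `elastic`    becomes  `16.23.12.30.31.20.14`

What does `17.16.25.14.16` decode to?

fence

Letters become their 1-based position plus 11 (so a→12, b→13, …).
Undoing it on 17.16.25.14.16: 17→(17−11)÷1=6=f, 16→(16−11)÷1=5=e, 25→(25−11)÷1=14=n, 14→(14−11)÷1=3=c, 16→(16−11)÷1=5=e.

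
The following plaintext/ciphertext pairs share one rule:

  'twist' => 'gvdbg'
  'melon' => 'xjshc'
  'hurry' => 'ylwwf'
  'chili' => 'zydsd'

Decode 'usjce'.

t(19)→g(6) and w(22)→v(21) fit y≡5x+15 (mod 26); the inverse of 5 mod 26 is 21. Treating letters as 0–25, the rule is x ↦ 5x + 15 (mod 26).
Reversing it on usjce: u(20)→21·(20−15)≡1=b; s(18)→21·(18−15)≡11=l; j(9)→21·(9−15)≡4=e; c(2)→21·(2−15)≡13=n; e(4)→21·(4−15)≡3=d (all mod 26).

blend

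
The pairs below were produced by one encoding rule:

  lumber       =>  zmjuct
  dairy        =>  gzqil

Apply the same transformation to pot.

bwx

Read the word backwards and shift each letter +8.
For pot: reverse → top; then shift: t+8=b, o+8=w, p+8=x.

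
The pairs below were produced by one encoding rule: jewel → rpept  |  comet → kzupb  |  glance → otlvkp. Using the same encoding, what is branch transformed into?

jzlvkp

The rule splits by letter class: vowels +11, consonants +8.
On branch: b(cons)+8=j, r(cons)+8=z, a(vowel)+11=l, n(cons)+8=v, c(cons)+8=k, h(cons)+8=p.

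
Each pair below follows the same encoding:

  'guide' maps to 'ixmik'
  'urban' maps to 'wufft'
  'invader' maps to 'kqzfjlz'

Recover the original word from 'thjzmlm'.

Letter i (0-indexed) is shifted by i+2, so successive shifts are 2, 3, 4, ….
Decoding thjzmlm: t−2=r, h−3=e, j−4=f, z−5=u, m−6=g, l−7=e, m−8=e.

refugee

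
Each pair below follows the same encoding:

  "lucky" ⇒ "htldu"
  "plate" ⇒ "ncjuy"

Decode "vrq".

him

The word is reversed, then every letter is shifted forward by 9.
Undoing it on vrq: shift back: v−9=m, r−9=i, q−9=h → mih; then reverse → him.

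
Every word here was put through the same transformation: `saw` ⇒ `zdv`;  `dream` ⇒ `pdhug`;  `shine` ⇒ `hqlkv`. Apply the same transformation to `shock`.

nfrkv

The output letters match the input read backwards, each shifted +3: saw reversed is was. Read the word backwards and shift each letter +3.
Applying it to shock: reverse → kcohs; then shift: k+3=n, c+3=f, o+3=r, h+3=k, s+3=v.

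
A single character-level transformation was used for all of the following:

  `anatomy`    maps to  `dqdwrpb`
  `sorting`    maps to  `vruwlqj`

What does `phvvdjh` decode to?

message

Compare letters: a→d is +3, n→q is +3, a→d is +3 — a constant shift. Every letter moves 3 places later in the alphabet, wrapping around z→a.
Decoding phvvdjh: p−3=m, h−3=e, v−3=s, v−3=s, d−3=a, j−3=g, h−3=e.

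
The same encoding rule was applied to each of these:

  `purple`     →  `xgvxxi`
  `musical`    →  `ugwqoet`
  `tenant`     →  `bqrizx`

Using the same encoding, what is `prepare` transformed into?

xdixmvm

Shifts by position in purple: pos 0: p→x (+8), pos 1: u→g (+12), pos 2: r→v (+4), pos 3: p→x (+8), pos 4: l→x (+12), pos 5: e→i (+4) — repeating every 3. The shifts repeat in a cycle of length 3: positions 0,1,… shift by +8, +12, +4, then the pattern repeats.
For prepare: p+8=x, r+12=d, e+4=i, p+8=x, a+12=m, r+4=v, e+8=m.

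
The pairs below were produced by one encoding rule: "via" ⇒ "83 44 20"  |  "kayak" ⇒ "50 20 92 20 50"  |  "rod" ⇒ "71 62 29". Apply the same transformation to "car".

26 20 71

v(#22)→83 and i(#9)→44: differences scale by 3, so n = 3·pos + 17. The formula is n = 3×(alphabet index, a=1) + 17.
For car: c=3→26, a=1→20, r=18→71.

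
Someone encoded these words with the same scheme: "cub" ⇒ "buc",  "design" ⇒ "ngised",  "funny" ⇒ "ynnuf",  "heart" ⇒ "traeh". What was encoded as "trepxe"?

expert

The output letters match the input read backwards: cub reversed is buc. It's just the letters in reverse order.
Decoding trepxe: then reverse → expert.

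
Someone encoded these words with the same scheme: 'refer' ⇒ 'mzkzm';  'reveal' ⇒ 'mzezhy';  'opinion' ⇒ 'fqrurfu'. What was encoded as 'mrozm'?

rider

r(17)→m(12) and e(4)→z(25) fit y≡11x+7 (mod 26); the inverse of 11 mod 26 is 19. This is an affine cipher: with a=0,…,z=25, each position x becomes (11x+7) mod 26.
Undoing it on mrozm: m(12)→19·(12−7)≡17=r; r(17)→19·(17−7)≡8=i; o(14)→19·(14−7)≡3=d; z(25)→19·(25−7)≡4=e; m(12)→19·(12−7)≡17=r (all mod 26).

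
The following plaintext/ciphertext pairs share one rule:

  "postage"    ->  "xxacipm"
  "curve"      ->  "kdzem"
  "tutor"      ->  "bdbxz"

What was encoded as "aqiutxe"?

shallow

Shifts by position in postage: pos 0: p→x (+8), pos 1: o→x (+9), pos 2: s→a (+8), pos 3: t→c (+9) — repeating every 2. It's a Vigenère-style cipher with numeric key [8,9]: position i shifts by key[i mod 2].
Undoing it on aqiutxe: a−8=s, q−9=h, i−8=a, u−9=l, t−8=l, x−9=o, e−8=w.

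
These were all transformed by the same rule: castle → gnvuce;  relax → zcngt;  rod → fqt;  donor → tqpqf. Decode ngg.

The word is reversed, then every letter is shifted forward by 2.
Undoing it on ngg: shift back: n−2=l, g−2=e, g−2=e → lee; then reverse → eel.

eel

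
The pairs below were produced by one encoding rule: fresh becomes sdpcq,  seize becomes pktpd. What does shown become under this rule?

The output letters match the input read backwards, each shifted +11: fresh reversed is hserf. Two steps: reverse the string, then apply a Caesar shift of +11.
Applying it to shown: reverse → nwohs; then shift: n+11=y, w+11=h, o+11=z, h+11=s, s+11=d.

yhzsd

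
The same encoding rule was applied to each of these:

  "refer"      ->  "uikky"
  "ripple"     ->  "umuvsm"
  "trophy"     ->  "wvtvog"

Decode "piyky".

meter

In refer: r→u is +3, e→i is +4, f→k is +5, e→k is +6 — the shift increases by 1 each position. Each letter shifts forward by (position + 3), i.e. 3, 4, 5, … — the shift grows by one for each successive letter.
Decoding piyky: p−3=m, i−4=e, y−5=t, k−6=e, y−7=r.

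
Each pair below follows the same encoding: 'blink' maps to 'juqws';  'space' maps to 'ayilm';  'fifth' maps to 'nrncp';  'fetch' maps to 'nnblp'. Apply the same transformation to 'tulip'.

Shifts by position in blink: pos 0: b→j (+8), pos 1: l→u (+9), pos 2: i→q (+8), pos 3: n→w (+9) — repeating every 2. It's a Vigenère-style cipher with numeric key [8,9]: position i shifts by key[i mod 2].
On tulip: t+8=b, u+9=d, l+8=t, i+9=r, p+8=x.

bdtrx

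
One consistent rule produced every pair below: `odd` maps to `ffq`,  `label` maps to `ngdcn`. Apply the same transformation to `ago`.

qic

The output letters match the input read backwards, each shifted +2: odd reversed is ddo. Read the word backwards and shift each letter +2.
For ago: reverse → oga; then shift: o+2=q, g+2=i, a+2=c.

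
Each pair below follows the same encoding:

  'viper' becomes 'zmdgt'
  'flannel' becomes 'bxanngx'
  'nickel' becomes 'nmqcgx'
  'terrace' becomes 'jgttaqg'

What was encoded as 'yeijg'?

quote

v(21)→z(25) and i(8)→m(12) fit y≡21x+0 (mod 26); the inverse of 21 mod 26 is 5. Treating letters as 0–25, the rule is x ↦ 21x + 0 (mod 26).
Decoding yeijg: y(24)→5·(24−0)≡16=q; e(4)→5·(4−0)≡20=u; i(8)→5·(8−0)≡14=o; j(9)→5·(9−0)≡19=t; g(6)→5·(6−0)≡4=e (all mod 26).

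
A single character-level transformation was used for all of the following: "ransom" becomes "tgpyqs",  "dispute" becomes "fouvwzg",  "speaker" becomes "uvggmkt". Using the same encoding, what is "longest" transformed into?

nupmgyv

Shifts by position in ransom: pos 0: r→t (+2), pos 1: a→g (+6), pos 2: n→p (+2), pos 3: s→y (+6) — repeating every 2. A repeating key of period 2 is used — shifts +2, +6 over and over.
For longest: l+2=n, o+6=u, n+2=p, g+6=m, e+2=g, s+6=y, t+2=v.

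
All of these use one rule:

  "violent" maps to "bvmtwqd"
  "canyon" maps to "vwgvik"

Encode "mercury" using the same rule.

The output letters match the input read backwards, each shifted +8: violent reversed is tneloiv. Two steps: reverse the string, then apply a Caesar shift of +8.
On mercury: reverse → yrucrem; then shift: y+8=g, r+8=z, u+8=c, c+8=k, r+8=z, e+8=m, m+8=u.

gzckzmu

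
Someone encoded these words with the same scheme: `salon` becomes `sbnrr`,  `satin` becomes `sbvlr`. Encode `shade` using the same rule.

sicgi

In salon: s→s is +0, a→b is +1, l→n is +2, o→r is +3 — the shift increases by 1 each position. Letter i (0-indexed) is shifted by i+0, so successive shifts are 0, 1, 2, ….
For shade: s+0=s, h+1=i, a+2=c, d+3=g, e+4=i.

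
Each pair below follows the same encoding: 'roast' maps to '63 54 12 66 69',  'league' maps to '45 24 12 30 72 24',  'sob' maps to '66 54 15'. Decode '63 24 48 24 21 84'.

remedy

Each letter becomes 3×(its alphabet position, a=1..z=26) + 9.
Decoding 63 24 48 24 21 84: 63→(63−9)÷3=18=r, 24→(24−9)÷3=5=e, 48→(48−9)÷3=13=m, 24→(24−9)÷3=5=e, 21→(21−9)÷3=4=d, 84→(84−9)÷3=25=y.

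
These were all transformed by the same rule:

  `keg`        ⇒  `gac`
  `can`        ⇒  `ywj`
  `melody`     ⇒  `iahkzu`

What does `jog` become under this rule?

Compare letters: k→g is +22, e→a is +22, g→c is +22 — a constant shift. Every letter moves 22 places later in the alphabet, wrapping around z→a.
Applying it to jog: j+22=f, o+22=k, g+22=c.

fkc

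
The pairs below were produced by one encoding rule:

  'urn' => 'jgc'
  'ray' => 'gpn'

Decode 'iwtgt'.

Compare letters: u→j is +15, r→g is +15, n→c is +15 — a constant shift. Every letter moves 15 places later in the alphabet, wrapping around z→a.
Undoing it on iwtgt: i−15=t, w−15=h, t−15=e, g−15=r, t−15=e.

there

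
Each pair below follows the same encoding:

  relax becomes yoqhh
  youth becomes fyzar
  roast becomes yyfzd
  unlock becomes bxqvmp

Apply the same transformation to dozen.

Shifts by position in relax: pos 0: r→y (+7), pos 1: e→o (+10), pos 2: l→q (+5), pos 3: a→h (+7), pos 4: x→h (+10) — repeating every 3. The shifts repeat in a cycle of length 3: positions 0,1,… shift by +7, +10, +5, then the pattern repeats.
For dozen: d+7=k, o+10=y, z+5=e, e+7=l, n+10=x.

kyelx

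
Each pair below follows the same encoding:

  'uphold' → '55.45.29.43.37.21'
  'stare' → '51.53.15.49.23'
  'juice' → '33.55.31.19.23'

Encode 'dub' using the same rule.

u(#21)→55 and p(#16)→45: differences scale by 2, so n = 2·pos + 13. Each letter becomes 2×(its alphabet position, a=1..z=26) + 13.
On dub: d=4→21, u=21→55, b=2→17.

21.55.17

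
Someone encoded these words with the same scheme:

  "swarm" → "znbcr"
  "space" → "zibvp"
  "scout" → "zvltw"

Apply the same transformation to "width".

s(18)→z(25) and w(22)→n(13) fit y≡23x+1 (mod 26); the inverse of 23 mod 26 is 17. This is an affine cipher: with a=0,…,z=25, each position x becomes (23x+1) mod 26.
For width: w(22)→23·22+1≡13=n; i(8)→23·8+1≡3=d; d(3)→23·3+1≡18=s; t(19)→23·19+1≡22=w; h(7)→23·7+1≡6=g (all mod 26).

ndswg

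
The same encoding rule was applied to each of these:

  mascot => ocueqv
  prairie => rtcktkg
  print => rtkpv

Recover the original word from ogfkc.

Compare letters: m→o is +2, a→c is +2, s→u is +2 — a constant shift. Each letter is shifted forward by 2 in the alphabet (a Caesar shift of +2).
Reversing it on ogfkc: o−2=m, g−2=e, f−2=d, k−2=i, c−2=a.

media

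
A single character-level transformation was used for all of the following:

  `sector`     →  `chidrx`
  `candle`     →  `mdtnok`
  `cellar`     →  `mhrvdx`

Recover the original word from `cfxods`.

scream

Shifts by position in sector: pos 0: s→c (+10), pos 1: e→h (+3), pos 2: c→i (+6), pos 3: t→d (+10), pos 4: o→r (+3), pos 5: r→x (+6) — repeating every 3. A repeating key of period 3 is used — shifts +10, +3, +6 over and over.
Undoing it on cfxods: c−10=s, f−3=c, x−6=r, o−10=e, d−3=a, s−6=m.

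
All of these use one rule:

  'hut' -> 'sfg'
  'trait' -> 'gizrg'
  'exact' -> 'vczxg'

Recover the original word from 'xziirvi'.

This is the alphabet-reversal cipher (Atbash): a becomes z, b becomes y, etc.
Reversing it on xziirvi: x↔c, z↔a, i↔r, i↔r, r↔i, v↔e, i↔r.

carrier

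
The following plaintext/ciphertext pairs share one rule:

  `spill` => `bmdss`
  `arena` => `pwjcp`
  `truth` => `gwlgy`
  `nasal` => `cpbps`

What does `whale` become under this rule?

s(18)→b(1) and p(15)→m(12) fit y≡5x+15 (mod 26); the inverse of 5 mod 26 is 21. Treating letters as 0–25, the rule is x ↦ 5x + 15 (mod 26).
For whale: w(22)→5·22+15≡21=v; h(7)→5·7+15≡24=y; a(0)→5·0+15≡15=p; l(11)→5·11+15≡18=s; e(4)→5·4+15≡9=j (all mod 26).

vypsj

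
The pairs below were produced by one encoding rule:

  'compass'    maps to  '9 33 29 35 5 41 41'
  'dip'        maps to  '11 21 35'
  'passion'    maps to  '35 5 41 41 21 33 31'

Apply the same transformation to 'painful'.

35 5 21 31 15 45 27

c(#3)→9 and o(#15)→33: differences scale by 2, so n = 2·pos + 3. The formula is n = 2×(alphabet index, a=1) + 3.
Applying it to painful: p=16→35, a=1→5, i=9→21, n=14→31, f=6→15, u=21→45, l=12→27.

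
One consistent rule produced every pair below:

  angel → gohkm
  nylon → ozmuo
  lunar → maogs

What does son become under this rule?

The shift depends on letter class: consonant n→o is +1, but vowel a→g is +6. Vowels shift forward by 6 and consonants shift forward by 1.
On son: s(cons)+1=t, o(vowel)+6=u, n(cons)+1=o.

tuo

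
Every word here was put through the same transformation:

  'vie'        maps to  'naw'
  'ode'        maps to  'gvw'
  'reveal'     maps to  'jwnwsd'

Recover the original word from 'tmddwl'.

Compare letters: v→n is +18, i→a is +18, e→w is +18 — a constant shift. Each letter is shifted forward by 18 in the alphabet (a Caesar shift of +18).
Undoing it on tmddwl: t−18=b, m−18=u, d−18=l, d−18=l, w−18=e, l−18=t.

bullet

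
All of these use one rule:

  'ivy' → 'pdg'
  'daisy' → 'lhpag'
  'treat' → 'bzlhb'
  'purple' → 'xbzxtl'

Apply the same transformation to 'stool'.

abvvt

The shift depends on letter class: consonant v→d is +8, but vowel i→p is +7. The rule splits by letter class: vowels +7, consonants +8.
Applying it to stool: s(cons)+8=a, t(cons)+8=b, o(vowel)+7=v, o(vowel)+7=v, l(cons)+8=t.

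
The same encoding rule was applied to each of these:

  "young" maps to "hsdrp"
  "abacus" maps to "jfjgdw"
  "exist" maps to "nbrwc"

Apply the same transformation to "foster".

osbxnv

Shifts by position in young: pos 0: y→h (+9), pos 1: o→s (+4), pos 2: u→d (+9), pos 3: n→r (+4) — repeating every 2. It's a Vigenère-style cipher with numeric key [9,4]: position i shifts by key[i mod 2].
For foster: f+9=o, o+4=s, s+9=b, t+4=x, e+9=n, r+4=v.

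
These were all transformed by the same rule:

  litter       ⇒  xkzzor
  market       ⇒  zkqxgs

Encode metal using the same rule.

Two steps: reverse the string, then apply a Caesar shift of +6.
For metal: reverse → latem; then shift: l+6=r, a+6=g, t+6=z, e+6=k, m+6=s.

rgzks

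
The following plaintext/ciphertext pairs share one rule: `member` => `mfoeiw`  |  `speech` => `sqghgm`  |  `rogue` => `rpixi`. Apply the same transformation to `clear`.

The shift increases by 1 at each position, starting from +0: 0, 1, 2, ….
For clear: c+0=c, l+1=m, e+2=g, a+3=d, r+4=v.

cmgdv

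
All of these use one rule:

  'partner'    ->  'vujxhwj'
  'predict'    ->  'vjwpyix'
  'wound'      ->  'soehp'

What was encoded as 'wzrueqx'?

exhaust

Each letter's alphabet position (a=0..z=25) is mapped through 7·x+20 mod 26 — an affine cipher.
Reversing it on wzrueqx: w(22)→15·(22−20)≡4=e; z(25)→15·(25−20)≡23=x; r(17)→15·(17−20)≡7=h; u(20)→15·(20−20)≡0=a; e(4)→15·(4−20)≡20=u; q(16)→15·(16−20)≡18=s; x(23)→15·(23−20)≡19=t (all mod 26).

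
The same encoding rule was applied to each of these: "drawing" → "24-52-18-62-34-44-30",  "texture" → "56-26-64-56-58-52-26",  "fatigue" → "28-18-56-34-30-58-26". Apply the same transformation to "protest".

48-52-46-56-26-54-56

d(#4)→24 and r(#18)→52: differences scale by 2, so n = 2·pos + 16. The formula is n = 2×(alphabet index, a=1) + 16.
Applying it to protest: p=16→48, r=18→52, o=15→46, t=20→56, e=5→26, s=19→54, t=20→56.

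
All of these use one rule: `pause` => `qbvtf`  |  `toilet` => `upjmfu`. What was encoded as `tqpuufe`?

Compare letters: p→q is +1, a→b is +1, u→v is +1 — a constant shift. Each letter is shifted forward by 1 in the alphabet (a Caesar shift of +1).
Undoing it on tqpuufe: t−1=s, q−1=p, p−1=o, u−1=t, u−1=t, f−1=e, e−1=d.

spotted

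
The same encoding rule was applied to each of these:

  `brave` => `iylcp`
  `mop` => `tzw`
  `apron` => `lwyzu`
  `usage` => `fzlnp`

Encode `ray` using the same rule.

The shift depends on letter class: consonant b→i is +7, but vowel a→l is +11. Two shifts are in play — +11 for a/e/i/o/u, +7 for every other letter.
For ray: r(cons)+7=y, a(vowel)+11=l, y(cons)+7=f.

ylf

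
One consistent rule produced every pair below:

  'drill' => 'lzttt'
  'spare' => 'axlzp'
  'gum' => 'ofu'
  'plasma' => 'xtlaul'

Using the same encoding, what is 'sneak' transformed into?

Vowels shift forward by 11 and consonants shift forward by 8.
Applying it to sneak: s(cons)+8=a, n(cons)+8=v, e(vowel)+11=p, a(vowel)+11=l, k(cons)+8=s.

avpls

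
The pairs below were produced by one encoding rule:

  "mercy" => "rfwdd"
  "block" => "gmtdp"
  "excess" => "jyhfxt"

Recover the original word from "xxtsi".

sword

The shifts repeat in a cycle of length 2: positions 0,1,… shift by +5, +1, then the pattern repeats.
Decoding xxtsi: x−5=s, x−1=w, t−5=o, s−1=r, i−5=d.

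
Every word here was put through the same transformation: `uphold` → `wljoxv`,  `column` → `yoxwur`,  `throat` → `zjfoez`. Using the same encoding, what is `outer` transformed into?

u(20)→w(22) and p(15)→l(11) fit y≡23x+4 (mod 26); the inverse of 23 mod 26 is 17. This is an affine cipher: with a=0,…,z=25, each position x becomes (23x+4) mod 26.
On outer: o(14)→23·14+4≡14=o; u(20)→23·20+4≡22=w; t(19)→23·19+4≡25=z; e(4)→23·4+4≡18=s; r(17)→23·17+4≡5=f (all mod 26).

owzsf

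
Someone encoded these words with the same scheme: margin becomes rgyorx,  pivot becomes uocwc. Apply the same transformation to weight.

Letter i (0-indexed) is shifted by i+5, so successive shifts are 5, 6, 7, ….
For weight: w+5=b, e+6=k, i+7=p, g+8=o, h+9=q, t+10=d.

bkpoqd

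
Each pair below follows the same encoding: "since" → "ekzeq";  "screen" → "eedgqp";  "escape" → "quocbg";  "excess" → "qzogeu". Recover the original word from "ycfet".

Shifts by position in since: pos 0: s→e (+12), pos 1: i→k (+2), pos 2: n→z (+12), pos 3: c→e (+2) — repeating every 2. It's a Vigenère-style cipher with numeric key [12,2]: position i shifts by key[i mod 2].
Decoding ycfet: y−12=m, c−2=a, f−12=t, e−2=c, t−12=h.

match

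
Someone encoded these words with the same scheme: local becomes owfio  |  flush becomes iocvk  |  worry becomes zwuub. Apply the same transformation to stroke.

vwuwnm

The shift depends on letter class: consonant l→o is +3, but vowel o→w is +8. The rule splits by letter class: vowels +8, consonants +3.
On stroke: s(cons)+3=v, t(cons)+3=w, r(cons)+3=u, o(vowel)+8=w, k(cons)+3=n, e(vowel)+8=m.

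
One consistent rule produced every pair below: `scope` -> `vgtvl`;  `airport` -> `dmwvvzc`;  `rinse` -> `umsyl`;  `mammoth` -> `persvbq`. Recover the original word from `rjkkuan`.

Each letter shifts forward by (position + 3), i.e. 3, 4, 5, … — the shift grows by one for each successive letter.
Undoing it on rjkkuan: r−3=o, j−4=f, k−5=f, k−6=e, u−7=n, a−8=s, n−9=e.

offense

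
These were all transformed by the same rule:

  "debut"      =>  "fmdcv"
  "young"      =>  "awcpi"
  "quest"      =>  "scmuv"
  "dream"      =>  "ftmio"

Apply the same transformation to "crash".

The shift depends on letter class: consonant d→f is +2, but vowel e→m is +8. Vowels shift forward by 8 and consonants shift forward by 2.
For crash: c(cons)+2=e, r(cons)+2=t, a(vowel)+8=i, s(cons)+2=u, h(cons)+2=j.

etiuj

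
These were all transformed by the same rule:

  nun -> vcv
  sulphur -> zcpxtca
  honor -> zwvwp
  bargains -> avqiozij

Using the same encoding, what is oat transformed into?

biw

The word is reversed, then every letter is shifted forward by 8.
Applying it to oat: reverse → tao; then shift: t+8=b, a+8=i, o+8=w.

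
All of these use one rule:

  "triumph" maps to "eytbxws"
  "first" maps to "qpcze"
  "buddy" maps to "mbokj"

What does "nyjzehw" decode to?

The shifts repeat in a cycle of length 2: positions 0,1,… shift by +11, +7, then the pattern repeats.
Undoing it on nyjzehw: n−11=c, y−7=r, j−11=y, z−7=s, e−11=t, h−7=a, w−11=l.

crystal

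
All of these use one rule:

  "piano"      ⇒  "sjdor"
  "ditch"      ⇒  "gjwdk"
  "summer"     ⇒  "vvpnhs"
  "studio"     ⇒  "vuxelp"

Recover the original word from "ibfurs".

Shifts by position in piano: pos 0: p→s (+3), pos 1: i→j (+1), pos 2: a→d (+3), pos 3: n→o (+1) — repeating every 2. A repeating key of period 2 is used — shifts +3, +1 over and over.
Undoing it on ibfurs: i−3=f, b−1=a, f−3=c, u−1=t, r−3=o, s−1=r.

factor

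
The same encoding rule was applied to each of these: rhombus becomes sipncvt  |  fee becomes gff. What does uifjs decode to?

their

Every letter moves 1 place later in the alphabet, wrapping around z→a.
Undoing it on uifjs: u−1=t, i−1=h, f−1=e, j−1=i, s−1=r.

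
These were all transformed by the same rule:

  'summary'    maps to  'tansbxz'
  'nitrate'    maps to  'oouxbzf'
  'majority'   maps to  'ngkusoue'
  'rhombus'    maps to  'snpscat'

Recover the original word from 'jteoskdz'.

indirect

Shifts by position in summary: pos 0: s→t (+1), pos 1: u→a (+6), pos 2: m→n (+1), pos 3: m→s (+6) — repeating every 2. It's a Vigenère-style cipher with numeric key [1,6]: position i shifts by key[i mod 2].
Reversing it on jteoskdz: j−1=i, t−6=n, e−1=d, o−6=i, s−1=r, k−6=e, d−1=c, z−6=t.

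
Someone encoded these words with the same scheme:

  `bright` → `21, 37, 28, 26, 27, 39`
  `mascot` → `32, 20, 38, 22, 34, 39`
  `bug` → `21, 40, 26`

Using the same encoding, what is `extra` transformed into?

b is letter #2 and maps to 21: an offset of 19. The number is (letter's place in the alphabet, a=1) + 19.
Applying it to extra: e=5→24, x=24→43, t=20→39, r=18→37, a=1→20.

24, 43, 39, 37, 20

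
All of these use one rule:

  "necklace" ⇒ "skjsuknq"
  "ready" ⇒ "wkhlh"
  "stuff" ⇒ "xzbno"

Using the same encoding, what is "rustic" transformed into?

wazbrm

In necklace: n→s is +5, e→k is +6, c→j is +7, k→s is +8 — the shift increases by 1 each position. Each letter shifts forward by (position + 5), i.e. 5, 6, 7, … — the shift grows by one for each successive letter.
On rustic: r+5=w, u+6=a, s+7=z, t+8=b, i+9=r, c+10=m.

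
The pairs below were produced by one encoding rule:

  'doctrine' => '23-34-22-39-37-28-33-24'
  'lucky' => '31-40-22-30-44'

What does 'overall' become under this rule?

Each letter is replaced by its alphabet position (a=1..z=26) + 19.
For overall: o=15→34, v=22→41, e=5→24, r=18→37, a=1→20, l=12→31, l=12→31.

34-41-24-37-20-31-31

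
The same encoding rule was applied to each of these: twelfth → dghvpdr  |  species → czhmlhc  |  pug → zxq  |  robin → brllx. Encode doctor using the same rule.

Two shifts are in play — +3 for a/e/i/o/u, +10 for every other letter.
Applying it to doctor: d(cons)+10=n, o(vowel)+3=r, c(cons)+10=m, t(cons)+10=d, o(vowel)+3=r, r(cons)+10=b.

nrmdrb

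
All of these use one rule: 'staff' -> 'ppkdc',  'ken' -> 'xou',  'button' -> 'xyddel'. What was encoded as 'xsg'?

win

The output letters match the input read backwards, each shifted +10: staff reversed is ffats. Two steps: reverse the string, then apply a Caesar shift of +10.
Undoing it on xsg: shift back: x−10=n, s−10=i, g−10=w → niw; then reverse → win.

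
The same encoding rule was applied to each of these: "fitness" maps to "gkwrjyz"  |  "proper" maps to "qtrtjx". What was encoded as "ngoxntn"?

melting

In fitness: f→g is +1, i→k is +2, t→w is +3, n→r is +4 — the shift increases by 1 each position. The shift increases by 1 at each position, starting from +1: 1, 2, 3, ….
Undoing it on ngoxntn: n−1=m, g−2=e, o−3=l, x−4=t, n−5=i, t−6=n, n−7=g.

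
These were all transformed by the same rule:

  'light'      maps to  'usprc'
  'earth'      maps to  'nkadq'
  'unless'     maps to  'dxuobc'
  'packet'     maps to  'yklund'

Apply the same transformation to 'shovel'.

brxfnv

A repeating key of period 2 is used — shifts +9, +10 over and over.
For shovel: s+9=b, h+10=r, o+9=x, v+10=f, e+9=n, l+10=v.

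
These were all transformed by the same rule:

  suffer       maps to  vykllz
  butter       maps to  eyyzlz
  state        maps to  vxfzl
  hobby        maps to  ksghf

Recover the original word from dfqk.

In suffer: s→v is +3, u→y is +4, f→k is +5, f→l is +6 — the shift increases by 1 each position. The shift increases by 1 at each position, starting from +3: 3, 4, 5, ….
Reversing it on dfqk: d−3=a, f−4=b, q−5=l, k−6=e.

able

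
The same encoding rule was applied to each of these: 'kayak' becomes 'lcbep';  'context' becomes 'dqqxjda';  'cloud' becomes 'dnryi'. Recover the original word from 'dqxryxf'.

In kayak: k→l is +1, a→c is +2, y→b is +3, a→e is +4 — the shift increases by 1 each position. Each letter shifts forward by (position + 1), i.e. 1, 2, 3, … — the shift grows by one for each successive letter.
Decoding dqxryxf: d−1=c, q−2=o, x−3=u, r−4=n, y−5=t, x−6=r, f−7=y.

country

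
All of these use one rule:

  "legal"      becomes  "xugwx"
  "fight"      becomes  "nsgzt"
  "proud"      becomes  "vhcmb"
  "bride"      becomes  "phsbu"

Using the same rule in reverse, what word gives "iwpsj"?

l(11)→x(23) and e(4)→u(20) fit y≡19x+22 (mod 26); the inverse of 19 mod 26 is 11. Each letter's alphabet position (a=0..z=25) is mapped through 19·x+22 mod 26 — an affine cipher.
Reversing it on iwpsj: i(8)→11·(8−22)≡2=c; w(22)→11·(22−22)≡0=a; p(15)→11·(15−22)≡1=b; s(18)→11·(18−22)≡8=i; j(9)→11·(9−22)≡13=n (all mod 26).

cabin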